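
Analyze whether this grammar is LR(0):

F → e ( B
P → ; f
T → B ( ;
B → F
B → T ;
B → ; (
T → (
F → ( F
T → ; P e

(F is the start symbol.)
No. Shift-reduce conflict between [T → ( .] and [F → . ( F]

Augment with F' → F and build the canonical LR(0) collection (I0 = CLOSURE({[F' → . F]}), then GOTO on every symbol after a dot until no new states appear). It has 19 states:
  I0: { [F → . ( F], [F → . e ( B], [F' → . F] }  — shift
  I1: { [F → ( . F], [F → . ( F], [F → . e ( B] }  — shift
  I2: { [F' → F .] }  — accept
  I3: { [F → e . ( B] }  — shift
  I4: { [B → . ; (], [B → . F], [B → . T ;], [F → . ( F], [F → . e ( B], [F → e ( . B], [T → . (], [T → . ; P e], [T → . B ( ;] }  — shift
  I5: { [F → ( . F], [F → . ( F], [F → . e ( B], [T → ( .] }  — shift, reduce
  I6: { [B → ; . (], [P → . ; f], [T → ; . P e] }  — shift
  I7: { [F → e ( B .], [T → B . ( ;] }  — shift, reduce
  I8: { [B → F .] }  — reduce
  I9: { [B → T . ;] }  — shift
  I10: { [B → T ; .] }  — reduce
  I11: { [T → B ( . ;] }  — shift
  I12: { [T → B ( ; .] }  — reduce
  I13: { [B → ; ( .] }  — reduce
  I14: { [P → ; . f] }  — shift
  I15: { [T → ; P . e] }  — shift
  I16: { [T → ; P e .] }  — reduce
  I17: { [P → ; f .] }  — reduce
  I18: { [F → ( F .] }  — reduce

Conflict in state I5:
  Shift-reduce conflict between [T → ( .] and [F → . ( F]
So the grammar is NOT LR(0).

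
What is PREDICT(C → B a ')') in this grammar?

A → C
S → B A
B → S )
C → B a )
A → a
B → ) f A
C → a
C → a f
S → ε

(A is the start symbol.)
PREDICT(C → B a ')') = (FIRST(RHS) \ {ε}) ∪ (FOLLOW(C) if ε ∈ FIRST(RHS), i.e. RHS ⇒* ε)
FIRST(B) = { ')' }
FIRST(B a ')') = { ')' }
ε ∉ FIRST(B a ')'), so FOLLOW(C) is not added.
PREDICT(C → B a ')') = { ')' }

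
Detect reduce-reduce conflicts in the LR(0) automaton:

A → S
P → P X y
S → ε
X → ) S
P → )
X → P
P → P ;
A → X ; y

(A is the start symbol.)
Yes — I1: [P → ) .] vs [S → .]

A reduce-reduce conflict occurs when an LR(0) state has two complete items [A → α .] and [B → β .] — both call for a reduction, and with no lookahead the parser cannot choose between them.

Augment with A' → A and build the canonical LR(0) collection (I0 = CLOSURE({[A' → . A]}), then GOTO on every symbol after a dot until no new states appear). It has 12 states:
  I0: { [A → . S], [A → . X ; y], [A' → . A], [P → . )], [P → . P ;], [P → . P X y], [S → .], [X → . ) S], [X → . P] }  — shift, reduce
  I1: { [P → ) .], [S → .], [X → ) . S] }  — 2 reduces
  I2: { [A' → A .] }  — accept
  I3: { [P → . )], [P → . P ;], [P → . P X y], [P → P . ;], [P → P . X y], [X → . ) S], [X → . P], [X → P .] }  — shift, reduce
  I4: { [A → S .] }  — reduce
  I5: { [A → X . ; y] }  — shift
  I6: { [A → X ; . y] }  — shift
  I7: { [A → X ; y .] }  — reduce
  I8: { [P → P ; .] }  — reduce
  I9: { [P → P X . y] }  — shift
  I10: { [P → P X y .] }  — reduce
  I11: { [X → ) S .] }  — reduce

I1 contains complete items [P → ) .], [S → .] — reduce-reduce conflict.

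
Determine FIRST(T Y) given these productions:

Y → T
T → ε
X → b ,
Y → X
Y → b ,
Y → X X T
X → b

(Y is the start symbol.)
{ 'b', ε }

FIRST sets of the non-terminals involved (from the grammar, by fixed-point iteration):
  FIRST(T) = { ε }
  FIRST(Y) = { 'b', ε }

To compute FIRST(T Y), process the symbols left to right:
Symbol T is a non-terminal. Add FIRST(T) \ {ε} = { }
T is nullable (ε ∈ FIRST(T)), continue to the next symbol.
Symbol Y is a non-terminal. Add FIRST(Y) \ {ε} = { 'b' }
Y is nullable (ε ∈ FIRST(Y)), continue to the next symbol.
All symbols are nullable, so ε is in the result.
FIRST(T Y) = { 'b', ε }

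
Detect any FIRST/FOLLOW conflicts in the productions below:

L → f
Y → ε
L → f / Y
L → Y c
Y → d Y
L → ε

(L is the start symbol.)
No FIRST/FOLLOW conflicts.

A FIRST/FOLLOW conflict occurs when a non-terminal N has a nullable alternative N → β (β ⇒* ε) and another alternative N → α with FIRST(α) ∩ FOLLOW(N) ≠ ∅: on such a lookahead the parser cannot decide between expanding α and letting N vanish via β.

Nullable non-terminals: L, Y.
FIRST sets used below: FIRST(Y) = { 'd', ε }

L: nullable alternative(s) L → ε; FOLLOW(L) = { $ }
  L → f: FIRST \ {ε} = { 'f' } — disjoint from FOLLOW(L)
  L → f / Y: FIRST \ {ε} = { 'f' } — disjoint from FOLLOW(L)
  L → Y c: FIRST \ {ε} = { 'c', 'd' } — disjoint from FOLLOW(L)
  L → ε: FIRST \ {ε} = { } — this is the only nullable alternative, skip

Y: nullable alternative(s) Y → ε; FOLLOW(Y) = { $, 'c' }
  Y → ε: FIRST \ {ε} = { } — this is the only nullable alternative, skip
  Y → d Y: FIRST \ {ε} = { 'd' } — disjoint from FOLLOW(Y)

No FIRST/FOLLOW conflicts found.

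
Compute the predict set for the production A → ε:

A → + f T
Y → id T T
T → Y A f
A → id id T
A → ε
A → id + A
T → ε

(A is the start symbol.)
PREDICT(A → ε) = (FIRST(RHS) \ {ε}) ∪ (FOLLOW(A) if ε ∈ FIRST(RHS), i.e. RHS ⇒* ε)
The right-hand side is ε (FIRST(ε) = { ε }), so the predict set is FOLLOW(A) = { $, 'f' }
PREDICT(A → ε) = { $, 'f' }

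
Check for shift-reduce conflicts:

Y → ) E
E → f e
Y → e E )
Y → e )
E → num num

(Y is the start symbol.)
No shift-reduce conflicts

A shift-reduce conflict occurs when an LR(0) state has both:
  - a complete (reduce) item [A → α .] (dot at the end), and
  - a shift item [B → β . c γ] (dot before a terminal).

Augment with Y' → Y and build the canonical LR(0) collection (I0 = CLOSURE({[Y' → . Y]}), then GOTO on every symbol after a dot until no new states appear). It has 12 states:
  I0: { [Y → . ) E], [Y → . e )], [Y → . e E )], [Y' → . Y] }  — shift
  I1: { [E → . f e], [E → . num num], [Y → ) . E] }  — shift
  I2: { [Y' → Y .] }  — accept
  I3: { [E → . f e], [E → . num num], [Y → e . )], [Y → e . E )] }  — shift
  I4: { [Y → e ) .] }  — reduce
  I5: { [Y → e E . )] }  — shift
  I6: { [E → f . e] }  — shift
  I7: { [E → num . num] }  — shift
  I8: { [E → num num .] }  — reduce
  I9: { [E → f e .] }  — reduce
  I10: { [Y → e E ) .] }  — reduce
  I11: { [Y → ) E .] }  — reduce

No state contains both a complete item and a shift item.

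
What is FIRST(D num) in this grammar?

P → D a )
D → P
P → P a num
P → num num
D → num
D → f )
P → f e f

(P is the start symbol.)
{ 'f', 'num' }

FIRST sets of the non-terminals involved (from the grammar, by fixed-point iteration):
  FIRST(D) = { 'f', 'num' }

To compute FIRST(D num), process the symbols left to right:
Symbol D is a non-terminal. Add FIRST(D) \ {ε} = { 'f', 'num' }
D is not nullable (ε ∉ FIRST(D)), so stop here.
FIRST(D num) = { 'f', 'num' }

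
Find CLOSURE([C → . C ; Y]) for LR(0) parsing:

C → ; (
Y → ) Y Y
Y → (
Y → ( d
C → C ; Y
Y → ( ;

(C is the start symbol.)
{ [C → . ; (], [C → . C ; Y] }

Start with: [C → . C ; Y]
  [C → . C ; Y] has the dot before C: add [C → . ; (]
No further items can be added.

CLOSURE = { [C → . ; (], [C → . C ; Y] }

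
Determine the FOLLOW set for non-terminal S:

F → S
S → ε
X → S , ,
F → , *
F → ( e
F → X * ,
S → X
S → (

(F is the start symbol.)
{ $, ',' }

In F → S: S is at the end, add FOLLOW(F)
In X → S , ,: S is followed by ',' ',', add FIRST(',' ',') \ {ε} = { ',' }

The FOLLOW sets referred to above (computed the same way, to a fixed point):
  FOLLOW(F) = { $ }

Taking the union: FOLLOW(S) = { $, ',' }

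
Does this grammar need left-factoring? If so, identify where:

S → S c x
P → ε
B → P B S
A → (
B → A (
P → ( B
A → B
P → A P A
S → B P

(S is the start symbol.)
Left-factoring is needed when two productions for the same non-terminal
share a common prefix on the right-hand side.

Productions for S:
  S → S c x
  S → B P
Productions for P:
  P → ε
  P → ( B
  P → A P A
Productions for B:
  B → P B S
  B → A (
Productions for A:
  A → (
  A → B

No common prefixes found.

Answer: No, left-factoring is not needed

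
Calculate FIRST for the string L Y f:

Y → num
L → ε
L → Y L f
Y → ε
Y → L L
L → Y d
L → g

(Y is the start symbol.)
FIRST sets of the non-terminals involved (from the grammar, by fixed-point iteration):
  FIRST(L) = { 'd', 'f', 'g', 'num', ε }
  FIRST(Y) = { 'd', 'f', 'g', 'num', ε }

To compute FIRST(L Y f), process the symbols left to right:
Symbol L is a non-terminal. Add FIRST(L) \ {ε} = { 'd', 'f', 'g', 'num' }
L is nullable (ε ∈ FIRST(L)), continue to the next symbol.
Symbol Y is a non-terminal. Add FIRST(Y) \ {ε} = { 'd', 'f', 'g', 'num' }
Y is nullable (ε ∈ FIRST(Y)), continue to the next symbol.
Symbol f is a terminal. Add 'f' and stop.
FIRST(L Y f) = { 'd', 'f', 'g', 'num' }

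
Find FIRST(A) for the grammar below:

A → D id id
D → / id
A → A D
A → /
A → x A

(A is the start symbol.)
{ '/', 'x' }

FIRST sets of the other non-terminals involved (by the same procedure, iterated to a fixed point):
  FIRST(D) = { '/' }

From A → D id id:
  - D is a non-terminal: add FIRST(D) \ {ε} = { '/' }
    D is not nullable, so stop
From A → A D:
  - A is the symbol being defined: contributes nothing new
    A is not nullable, so stop
From A → /:
  - '/' is a terminal: add '/' and stop
From A → x A:
  - x is a terminal: add 'x' and stop

Collecting: FIRST(A) = { '/', 'x' }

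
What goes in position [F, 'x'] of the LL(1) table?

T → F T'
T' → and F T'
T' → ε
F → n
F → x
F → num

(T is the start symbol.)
F → x

To find M[F, 'x'], we find productions for F where 'x' is in the predict set (PREDICT(N → α) = (FIRST(α) \ {ε}) ∪ (FOLLOW(N) if α ⇒* ε)).

F → n: PREDICT = { 'n' }
F → x: PREDICT = { 'x' }
  'x' is in predict set, so this production goes in M[F, 'x']
F → num: PREDICT = { 'num' }

M[F, 'x'] = F → x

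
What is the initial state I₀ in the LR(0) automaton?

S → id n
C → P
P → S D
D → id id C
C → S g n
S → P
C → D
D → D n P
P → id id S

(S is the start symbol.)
First, augment the grammar with S' → S
I₀ = CLOSURE({ [S' → . S] }):
  [S' → . S] has the dot before S: add [S → . id n], [S → . P]
  [S → . P] has the dot before P: add [P → . S D], [P → . id id S]
No further items can be added.

I₀ = { [P → . S D], [P → . id id S], [S → . P], [S → . id n], [S' → . S] }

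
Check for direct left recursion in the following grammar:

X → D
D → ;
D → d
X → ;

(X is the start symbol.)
No direct left recursion

X → D: starts with D
D → ;: starts with ';'
D → d: starts with d
X → ;: starts with ';'

No direct left recursion found.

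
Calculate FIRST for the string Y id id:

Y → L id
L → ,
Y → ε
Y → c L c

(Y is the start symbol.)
FIRST sets of the non-terminals involved (from the grammar, by fixed-point iteration):
  FIRST(Y) = { ',', 'c', ε }

To compute FIRST(Y id id), process the symbols left to right:
Symbol Y is a non-terminal. Add FIRST(Y) \ {ε} = { ',', 'c' }
Y is nullable (ε ∈ FIRST(Y)), continue to the next symbol.
Symbol id is a terminal. Add 'id' and stop.
FIRST(Y id id) = { ',', 'c', 'id' }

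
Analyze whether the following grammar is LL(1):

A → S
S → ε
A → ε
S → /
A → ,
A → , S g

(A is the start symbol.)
A grammar is LL(1) if for each non-terminal N with multiple productions, the predict sets of those productions are pairwise disjoint, where PREDICT(N → α) = (FIRST(α) \ {ε}) ∪ (FOLLOW(N) if α ⇒* ε).

Relevant sets:
  FIRST(S) = { '/', ε }
  FOLLOW(A) = { $ }
  FOLLOW(S) = { $, 'g' }

For A:
  PREDICT(A → S) = { $, '/' }
  PREDICT(A → ε) = { $ }
  PREDICT(A → ',') = { ',' }
  PREDICT(A → ',' S g) = { ',' }
For S:
  PREDICT(S → ε) = { $, 'g' }
  PREDICT(S → '/') = { '/' }

Conflict found: Predict set conflict for A: { $ }
The grammar is NOT LL(1).

Answer: No. Predict set conflict for A: { $ }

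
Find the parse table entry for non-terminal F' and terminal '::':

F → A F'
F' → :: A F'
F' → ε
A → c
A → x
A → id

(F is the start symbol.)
To find M[F', '::'], we find productions for F' where '::' is in the predict set (PREDICT(N → α) = (FIRST(α) \ {ε}) ∪ (FOLLOW(N) if α ⇒* ε)).

Relevant sets:
  FOLLOW(F') = { $ }

F' → :: A F': PREDICT = { '::' }
  '::' is in predict set, so this production goes in M[F', '::']
F' → ε: PREDICT = { $ }

M[F', '::'] = F' → :: A F'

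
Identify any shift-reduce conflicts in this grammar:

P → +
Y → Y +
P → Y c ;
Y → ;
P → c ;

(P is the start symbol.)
A shift-reduce conflict occurs when an LR(0) state has both:
  - a complete (reduce) item [A → α .] (dot at the end), and
  - a shift item [B → β . c γ] (dot before a terminal).

Augment with P' → P and build the canonical LR(0) collection (I0 = CLOSURE({[P' → . P]}), then GOTO on every symbol after a dot until no new states appear). It has 10 states:
  I0: { [P → . +], [P → . Y c ;], [P → . c ;], [P' → . P], [Y → . ;], [Y → . Y +] }  — shift
  I1: { [P → + .] }  — reduce
  I2: { [Y → ; .] }  — reduce
  I3: { [P' → P .] }  — accept
  I4: { [P → Y . c ;], [Y → Y . +] }  — shift
  I5: { [P → c . ;] }  — shift
  I6: { [P → c ; .] }  — reduce
  I7: { [Y → Y + .] }  — reduce
  I8: { [P → Y c . ;] }  — shift
  I9: { [P → Y c ; .] }  — reduce

No state contains both a complete item and a shift item.

Answer: No shift-reduce conflicts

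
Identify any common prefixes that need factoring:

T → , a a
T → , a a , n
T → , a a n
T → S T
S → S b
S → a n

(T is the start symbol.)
Left-factoring is needed when two productions for the same non-terminal
share a common prefix on the right-hand side.

Productions for T:
  T → , a a
  T → , a a , n
  T → , a a n
  T → S T
Productions for S:
  S → S b
  S → a n

Found common prefix ', a a' in productions for T

Answer: Yes, T has productions with common prefix ', a a'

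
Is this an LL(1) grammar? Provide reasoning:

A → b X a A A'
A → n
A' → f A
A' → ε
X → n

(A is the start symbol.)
A grammar is LL(1) if for each non-terminal N with multiple productions, the predict sets of those productions are pairwise disjoint, where PREDICT(N → α) = (FIRST(α) \ {ε}) ∪ (FOLLOW(N) if α ⇒* ε).

Relevant sets:
  FOLLOW(A') = { $, 'f' }

For A:
  PREDICT(A → b X a A A') = { 'b' }
  PREDICT(A → n) = { 'n' }
For A':
  PREDICT(A' → f A) = { 'f' }
  PREDICT(A' → ε) = { $, 'f' }
X has a single production, so nothing to check there.

Conflict found: Predict set conflict for A': { 'f' }
The grammar is NOT LL(1).

Answer: No. Predict set conflict for A': { 'f' }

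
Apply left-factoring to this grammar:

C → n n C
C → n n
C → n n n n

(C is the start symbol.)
Left-factoring transforms A → αβ₁ | αβ₂ into A → αA' and A' → β₁ | β₂
(α is the longest common prefix among the alternatives). Repeat until
no nonterminal has two alternatives with a common prefix.

Round 1: C has alternatives sharing prefix 'n n'. Introduce C': C → n n C'
  Add: C' → C
  Add: C' → ε
  Add: C' → n n

No remaining common prefixes — done.

Resulting grammar:
C → n n C'
C' → C
C' → ε
C' → n n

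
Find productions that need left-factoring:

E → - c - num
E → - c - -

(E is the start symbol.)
Yes, E has productions with common prefix '- c -'

Left-factoring is needed when two productions for the same non-terminal
share a common prefix on the right-hand side.

Productions for E:
  E → - c - num
  E → - c - -

Found common prefix '- c -' in productions for E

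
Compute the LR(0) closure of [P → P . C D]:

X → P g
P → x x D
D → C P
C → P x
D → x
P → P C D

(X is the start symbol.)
Start with: [P → P . C D]
  [P → P . C D] has the dot before C: add [C → . P x]
  [C → . P x] has the dot before P: add [P → . x x D], [P → . P C D]
No further items can be added.

CLOSURE = { [C → . P x], [P → . P C D], [P → . x x D], [P → P . C D] }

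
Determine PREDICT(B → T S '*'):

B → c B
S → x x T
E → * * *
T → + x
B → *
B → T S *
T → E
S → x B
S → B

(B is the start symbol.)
PREDICT(B → T S '*') = (FIRST(RHS) \ {ε}) ∪ (FOLLOW(B) if ε ∈ FIRST(RHS), i.e. RHS ⇒* ε)
FIRST(T) = { '*', '+' }
FIRST(T S '*') = { '*', '+' }
ε ∉ FIRST(T S '*'), so FOLLOW(B) is not added.
PREDICT(B → T S '*') = { '*', '+' }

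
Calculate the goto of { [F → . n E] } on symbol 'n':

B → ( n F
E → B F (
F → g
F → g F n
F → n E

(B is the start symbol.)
GOTO(I, 'n') = CLOSURE({ [A → αX.β] : [A → α.Xβ] ∈ I, X = 'n' })

Items with dot before 'n', with the dot advanced:
  [F → . n E] → [F → n . E]
Closure of the advanced items:
  [F → n . E] has the dot before E: add [E → . B F (]
  [E → . B F (] has the dot before B: add [B → . ( n F]

GOTO = { [B → . ( n F], [E → . B F (], [F → n . E] }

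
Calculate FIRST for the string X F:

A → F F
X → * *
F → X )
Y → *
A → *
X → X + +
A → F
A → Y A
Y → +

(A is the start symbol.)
{ '*' }

FIRST sets of the non-terminals involved (from the grammar, by fixed-point iteration):
  FIRST(X) = { '*' }

To compute FIRST(X F), process the symbols left to right:
Symbol X is a non-terminal. Add FIRST(X) \ {ε} = { '*' }
X is not nullable (ε ∉ FIRST(X)), so stop here.
FIRST(X F) = { '*' }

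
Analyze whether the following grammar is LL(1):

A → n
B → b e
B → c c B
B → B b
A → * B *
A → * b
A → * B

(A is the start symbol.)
Relevant sets:
  FIRST(B) = { 'b', 'c' }

For A:
  PREDICT(A → n) = { 'n' }
  PREDICT(A → '*' B '*') = { '*' }
  PREDICT(A → '*' b) = { '*' }
  PREDICT(A → '*' B) = { '*' }
For B:
  PREDICT(B → b e) = { 'b' }
  PREDICT(B → c c B) = { 'c' }
  PREDICT(B → B b) = { 'b', 'c' }

Conflict found: Predict set conflict for A: { '*' }
The grammar is NOT LL(1).

Answer: No. Predict set conflict for A: { '*' }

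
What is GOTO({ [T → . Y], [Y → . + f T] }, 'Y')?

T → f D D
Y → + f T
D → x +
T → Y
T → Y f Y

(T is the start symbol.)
GOTO(I, 'Y') = CLOSURE({ [A → αX.β] : [A → α.Xβ] ∈ I, X = 'Y' })

Items with dot before 'Y', with the dot advanced:
  [T → . Y] → [T → Y .]
Closure adds nothing (no advanced item has the dot before a non-terminal).

GOTO = { [T → Y .] }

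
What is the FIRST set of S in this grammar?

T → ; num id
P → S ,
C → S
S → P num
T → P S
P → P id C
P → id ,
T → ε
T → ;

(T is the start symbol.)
To compute FIRST(S), examine every production with S on the left-hand side, reading each right-hand side left to right until a non-nullable symbol is reached.

FIRST sets of the other non-terminals involved (by the same procedure, iterated to a fixed point):
  FIRST(P) = { 'id' }

From S → P num:
  - P is a non-terminal: add FIRST(P) \ {ε} = { 'id' }
    P is not nullable, so stop

Collecting: FIRST(S) = { 'id' }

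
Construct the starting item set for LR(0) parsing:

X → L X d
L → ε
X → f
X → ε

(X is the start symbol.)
{ [L → .], [X → . L X d], [X → . f], [X → .], [X' → . X] }

First, augment the grammar with X' → X
I₀ = CLOSURE({ [X' → . X] }):
  [X' → . X] has the dot before X: add [X → . L X d], [X → . f], [X → .]
  [X → . L X d] has the dot before L: add [L → .]
No further items can be added.

I₀ = { [L → .], [X → . L X d], [X → . f], [X → .], [X' → . X] }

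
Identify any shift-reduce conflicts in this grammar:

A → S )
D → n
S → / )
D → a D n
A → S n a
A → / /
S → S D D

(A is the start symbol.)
Yes — I7: [D → n .] vs [A → S n . a]

Augment with A' → A and build the canonical LR(0) collection (I0 = CLOSURE({[A' → . A]}), then GOTO on every symbol after a dot until no new states appear). It has 15 states:
  I0: { [A → . / /], [A → . S )], [A → . S n a], [A' → . A], [S → . / )], [S → . S D D] }  — shift
  I1: { [A → / . /], [S → / . )] }  — shift
  I2: { [A' → A .] }  — accept
  I3: { [A → S . )], [A → S . n a], [D → . a D n], [D → . n], [S → S . D D] }  — shift
  I4: { [A → S ) .] }  — reduce
  I5: { [D → . a D n], [D → . n], [S → S D . D] }  — shift
  I6: { [D → . a D n], [D → . n], [D → a . D n] }  — shift
  I7: { [A → S n . a], [D → n .] }  — shift, reduce
  I8: { [A → S n a .] }  — reduce
  I9: { [D → a D . n] }  — shift
  I10: { [D → n .] }  — reduce
  I11: { [D → a D n .] }  — reduce
  I12: { [S → S D D .] }  — reduce
  I13: { [S → / ) .] }  — reduce
  I14: { [A → / / .] }  — reduce

I7 contains reduce item [D → n .] and shift item [A → S n . a] — shift-reduce conflict.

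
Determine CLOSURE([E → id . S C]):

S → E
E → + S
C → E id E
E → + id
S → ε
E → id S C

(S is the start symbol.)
To compute CLOSURE, for each item [A → α.Bβ] where B is a non-terminal, add [B → .γ] for all productions B → γ; repeat for the newly added items until nothing changes.

Start with: [E → id . S C]
  [E → id . S C] has the dot before S: add [S → . E], [S → .]
  [S → . E] has the dot before E: add [E → . + S], [E → . + id], [E → . id S C]
No further items can be added.

CLOSURE = { [E → . + S], [E → . + id], [E → . id S C], [E → id . S C], [S → . E], [S → .] }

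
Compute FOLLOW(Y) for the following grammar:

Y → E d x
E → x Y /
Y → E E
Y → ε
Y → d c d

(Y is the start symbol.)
{ $, '/' }

To compute FOLLOW(Y), find every occurrence of Y on a right-hand side N → α Y β: add FIRST(β) \ {ε}, and if β is empty or nullable also add FOLLOW(N). Iterate to a fixed point.

Y is the start symbol, so $ ∈ FOLLOW(Y).
In E → x Y /: Y is followed by '/', add FIRST('/') \ {ε} = { '/' }

Taking the union: FOLLOW(Y) = { $, '/' }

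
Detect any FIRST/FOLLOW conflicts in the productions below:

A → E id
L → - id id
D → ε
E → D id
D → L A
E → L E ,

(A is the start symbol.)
A FIRST/FOLLOW conflict occurs when a non-terminal N has a nullable alternative N → β (β ⇒* ε) and another alternative N → α with FIRST(α) ∩ FOLLOW(N) ≠ ∅: on such a lookahead the parser cannot decide between expanding α and letting N vanish via β.

Nullable non-terminals: D.
FIRST sets used below: FIRST(L) = { '-' }

D: nullable alternative(s) D → ε; FOLLOW(D) = { 'id' }
  D → ε: FIRST \ {ε} = { } — this is the only nullable alternative, skip
  D → L A: FIRST \ {ε} = { '-' } — disjoint from FOLLOW(D)

A, E, L have no nullable alternative, so no FIRST/FOLLOW check is needed there.

No FIRST/FOLLOW conflicts found.

Answer: No FIRST/FOLLOW conflicts.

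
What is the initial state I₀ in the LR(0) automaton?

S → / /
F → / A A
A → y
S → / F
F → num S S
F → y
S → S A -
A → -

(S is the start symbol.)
{ [S → . / /], [S → . / F], [S → . S A -], [S' → . S] }

First, augment the grammar with S' → S
I₀ = CLOSURE({ [S' → . S] }):
  [S' → . S] has the dot before S: add [S → . / /], [S → . / F], [S → . S A -]
No further items can be added.

I₀ = { [S → . / /], [S → . / F], [S → . S A -], [S' → . S] }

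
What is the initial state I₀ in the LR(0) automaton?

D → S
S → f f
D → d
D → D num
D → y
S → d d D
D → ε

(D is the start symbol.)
{ [D → . D num], [D → . S], [D → . d], [D → . y], [D → .], [D' → . D], [S → . d d D], [S → . f f] }

First, augment the grammar with D' → D
I₀ = CLOSURE({ [D' → . D] }):
  [D' → . D] has the dot before D: add [D → . S], [D → . d], [D → . D num], [D → . y], [D → .]
  [D → . S] has the dot before S: add [S → . f f], [S → . d d D]
No further items can be added.

I₀ = { [D → . D num], [D → . S], [D → . d], [D → . y], [D → .], [D' → . D], [S → . d d D], [S → . f f] }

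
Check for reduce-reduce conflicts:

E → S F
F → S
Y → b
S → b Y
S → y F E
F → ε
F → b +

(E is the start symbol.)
No reduce-reduce conflicts

A reduce-reduce conflict occurs when an LR(0) state has two complete items [A → α .] and [B → β .] — both call for a reduction, and with no lookahead the parser cannot choose between them.

Augment with E' → E and build the canonical LR(0) collection (I0 = CLOSURE({[E' → . E]}), then GOTO on every symbol after a dot until no new states appear). It has 13 states:
  I0: { [E → . S F], [E' → . E], [S → . b Y], [S → . y F E] }  — shift
  I1: { [E' → E .] }  — accept
  I2: { [E → S . F], [F → . S], [F → . b +], [F → .], [S → . b Y], [S → . y F E] }  — shift, reduce
  I3: { [S → b . Y], [Y → . b] }  — shift
  I4: { [F → . S], [F → . b +], [F → .], [S → . b Y], [S → . y F E], [S → y . F E] }  — shift, reduce
  I5: { [E → . S F], [S → . b Y], [S → . y F E], [S → y F . E] }  — shift
  I6: { [F → S .] }  — reduce
  I7: { [F → b . +], [S → b . Y], [Y → . b] }  — shift
  I8: { [F → b + .] }  — reduce
  I9: { [S → b Y .] }  — reduce
  I10: { [Y → b .] }  — reduce
  I11: { [S → y F E .] }  — reduce
  I12: { [E → S F .] }  — reduce

No state contains more than one complete item.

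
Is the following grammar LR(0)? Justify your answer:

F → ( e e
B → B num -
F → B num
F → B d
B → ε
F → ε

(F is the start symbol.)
No. Shift-reduce conflict between [B → .] and [F → . ( e e]

A grammar is LR(0) if no state in the canonical LR(0) collection has:
  - both a shift item (dot before a terminal) and a complete item (shift-reduce conflict), or
  - two or more complete items (reduce-reduce conflict; the accept item [F' → F .] counts as a complete item here).

Augment with F' → F and build the canonical LR(0) collection (I0 = CLOSURE({[F' → . F]}), then GOTO on every symbol after a dot until no new states appear). It has 9 states:
  I0: { [B → . B num -], [B → .], [F → . ( e e], [F → . B d], [F → . B num], [F → .], [F' → . F] }  — shift, 2 reduces
  I1: { [F → ( . e e] }  — shift
  I2: { [B → B . num -], [F → B . d], [F → B . num] }  — shift
  I3: { [F' → F .] }  — accept
  I4: { [F → B d .] }  — reduce
  I5: { [B → B num . -], [F → B num .] }  — shift, reduce
  I6: { [B → B num - .] }  — reduce
  I7: { [F → ( e . e] }  — shift
  I8: { [F → ( e e .] }  — reduce

Conflict in state I0:
  Shift-reduce conflict between [B → .] and [F → . ( e e]
So the grammar is NOT LR(0).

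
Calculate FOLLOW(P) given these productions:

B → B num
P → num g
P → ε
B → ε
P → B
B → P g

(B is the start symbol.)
{ 'g' }

To compute FOLLOW(P), find every occurrence of P on a right-hand side N → α P β: add FIRST(β) \ {ε}, and if β is empty or nullable also add FOLLOW(N). Iterate to a fixed point.

In B → P g: P is followed by g, add FIRST(g) \ {ε} = { 'g' }

Taking the union: FOLLOW(P) = { 'g' }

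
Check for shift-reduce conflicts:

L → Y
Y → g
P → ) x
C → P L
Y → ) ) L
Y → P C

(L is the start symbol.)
No shift-reduce conflicts

A shift-reduce conflict occurs when an LR(0) state has both:
  - a complete (reduce) item [A → α .] (dot at the end), and
  - a shift item [B → β . c γ] (dot before a terminal).

Augment with L' → L and build the canonical LR(0) collection (I0 = CLOSURE({[L' → . L]}), then GOTO on every symbol after a dot until no new states appear). It has 13 states:
  I0: { [L → . Y], [L' → . L], [P → . ) x], [Y → . ) ) L], [Y → . P C], [Y → . g] }  — shift
  I1: { [P → ) . x], [Y → ) . ) L] }  — shift
  I2: { [L' → L .] }  — accept
  I3: { [C → . P L], [P → . ) x], [Y → P . C] }  — shift
  I4: { [L → Y .] }  — reduce
  I5: { [Y → g .] }  — reduce
  I6: { [P → ) . x] }  — shift
  I7: { [Y → P C .] }  — reduce
  I8: { [C → P . L], [L → . Y], [P → . ) x], [Y → . ) ) L], [Y → . P C], [Y → . g] }  — shift
  I9: { [C → P L .] }  — reduce
  I10: { [P → ) x .] }  — reduce
  I11: { [L → . Y], [P → . ) x], [Y → ) ) . L], [Y → . ) ) L], [Y → . P C], [Y → . g] }  — shift
  I12: { [Y → ) ) L .] }  — reduce

No state contains both a complete item and a shift item.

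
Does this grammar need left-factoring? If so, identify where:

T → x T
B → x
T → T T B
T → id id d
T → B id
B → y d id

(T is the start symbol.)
No, left-factoring is not needed

Left-factoring is needed when two productions for the same non-terminal
share a common prefix on the right-hand side.

Productions for T:
  T → x T
  T → T T B
  T → id id d
  T → B id
Productions for B:
  B → x
  B → y d id

No common prefixes found.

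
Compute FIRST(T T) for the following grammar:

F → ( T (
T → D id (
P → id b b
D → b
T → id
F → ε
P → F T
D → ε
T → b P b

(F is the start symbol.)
{ 'b', 'id' }

FIRST sets of the non-terminals involved (from the grammar, by fixed-point iteration):
  FIRST(T) = { 'b', 'id' }

To compute FIRST(T T), process the symbols left to right:
Symbol T is a non-terminal. Add FIRST(T) \ {ε} = { 'b', 'id' }
T is not nullable (ε ∉ FIRST(T)), so stop here.
FIRST(T T) = { 'b', 'id' }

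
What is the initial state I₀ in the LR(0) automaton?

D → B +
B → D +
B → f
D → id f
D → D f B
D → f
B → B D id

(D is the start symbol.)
First, augment the grammar with D' → D
I₀ = CLOSURE({ [D' → . D] }):
  [D' → . D] has the dot before D: add [D → . B +], [D → . id f], [D → . D f B], [D → . f]
  [D → . B +] has the dot before B: add [B → . D +], [B → . f], [B → . B D id]
No further items can be added.

I₀ = { [B → . B D id], [B → . D +], [B → . f], [D → . B +], [D → . D f B], [D → . f], [D → . id f], [D' → . D] }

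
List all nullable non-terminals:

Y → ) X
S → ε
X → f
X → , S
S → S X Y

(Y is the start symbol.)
A non-terminal is nullable if it can derive ε (the empty string): either it has an ε-production, or it has a production whose right-hand side consists entirely of nullable non-terminals.

ε-productions: S → ε
So S is immediately nullable.
No further non-terminal can be added: every production for the remaining non-terminals contains a terminal or a non-nullable non-terminal.
Nullable = { 'S' }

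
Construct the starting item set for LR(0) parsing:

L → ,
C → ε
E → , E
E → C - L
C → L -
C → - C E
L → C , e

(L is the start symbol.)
{ [C → . - C E], [C → . L -], [C → .], [L → . ,], [L → . C , e], [L' → . L] }

First, augment the grammar with L' → L
I₀ = CLOSURE({ [L' → . L] }):
  [L' → . L] has the dot before L: add [L → . ,], [L → . C , e]
  [L → . C , e] has the dot before C: add [C → .], [C → . L -], [C → . - C E]
No further items can be added.

I₀ = { [C → . - C E], [C → . L -], [C → .], [L → . ,], [L → . C , e], [L' → . L] }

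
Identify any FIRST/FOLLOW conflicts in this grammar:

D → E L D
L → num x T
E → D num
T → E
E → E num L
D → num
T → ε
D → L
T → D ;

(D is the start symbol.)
Yes. T → E with FOLLOW(T) on { 'num' }; T → D ';' with FOLLOW(T) on { 'num' }

A FIRST/FOLLOW conflict occurs when a non-terminal N has a nullable alternative N → β (β ⇒* ε) and another alternative N → α with FIRST(α) ∩ FOLLOW(N) ≠ ∅: on such a lookahead the parser cannot decide between expanding α and letting N vanish via β.

Nullable non-terminals: T.
FIRST sets used below: FIRST(E) = { 'num' }, FIRST(D) = { 'num' }

T: nullable alternative(s) T → ε; FOLLOW(T) = { $, ';', 'num' }
  T → E: FIRST \ {ε} = { 'num' } — overlaps FOLLOW(T) on { 'num' }: CONFLICT
  T → ε: FIRST \ {ε} = { } — this is the only nullable alternative, skip
  T → D ;: FIRST \ {ε} = { 'num' } — overlaps FOLLOW(T) on { 'num' }: CONFLICT

D, E, L have no nullable alternative, so no FIRST/FOLLOW check is needed there.

So the grammar has 2 FIRST/FOLLOW conflicts (marked CONFLICT above).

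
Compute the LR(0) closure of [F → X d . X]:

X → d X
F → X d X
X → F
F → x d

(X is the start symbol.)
{ [F → . X d X], [F → . x d], [F → X d . X], [X → . F], [X → . d X] }

To compute CLOSURE, for each item [A → α.Bβ] where B is a non-terminal, add [B → .γ] for all productions B → γ; repeat for the newly added items until nothing changes.

Start with: [F → X d . X]
  [F → X d . X] has the dot before X: add [X → . d X], [X → . F]
  [X → . F] has the dot before F: add [F → . X d X], [F → . x d]
No further items can be added.

CLOSURE = { [F → . X d X], [F → . x d], [F → X d . X], [X → . F], [X → . d X] }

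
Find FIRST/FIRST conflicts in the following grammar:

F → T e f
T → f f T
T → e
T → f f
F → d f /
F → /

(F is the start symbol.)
FIRST sets of the non-terminals at (or reachable through a nullable prefix from) the front of some alternative:
  FIRST(T) = { 'e', 'f' }

Productions for F:
  F → T e f: FIRST = { 'e', 'f' }
  F → d f /: FIRST = { 'd' }
  F → /: FIRST = { '/' }
Productions for T:
  T → f f T: FIRST = { 'f' }
  T → e: FIRST = { 'e' }
  T → f f: FIRST = { 'f' }

Conflict for T: T → f f T and T → f f
  Overlap: { 'f' }

Answer: Yes. T → f f T / T → f f on { 'f' }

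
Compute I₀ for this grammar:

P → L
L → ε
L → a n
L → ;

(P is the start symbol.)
First, augment the grammar with P' → P
I₀ = CLOSURE({ [P' → . P] }):
  [P' → . P] has the dot before P: add [P → . L]
  [P → . L] has the dot before L: add [L → .], [L → . a n], [L → . ;]
No further items can be added.

I₀ = { [L → . ;], [L → . a n], [L → .], [P → . L], [P' → . P] }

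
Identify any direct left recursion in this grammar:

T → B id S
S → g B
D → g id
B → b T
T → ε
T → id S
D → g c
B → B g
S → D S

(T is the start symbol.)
Yes, B is left-recursive

T → B id S: starts with B
S → g B: starts with g
D → g id: starts with g
B → b T: starts with b
T → ε: starts with ε
T → id S: starts with id
D → g c: starts with g
B → B g: LEFT RECURSIVE (starts with B)
S → D S: starts with D

The grammar has direct left recursion on: B.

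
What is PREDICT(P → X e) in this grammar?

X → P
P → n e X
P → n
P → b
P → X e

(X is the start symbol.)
{ 'b', 'n' }

PREDICT(P → X e) = (FIRST(RHS) \ {ε}) ∪ (FOLLOW(P) if ε ∈ FIRST(RHS), i.e. RHS ⇒* ε)
FIRST(X) = { 'b', 'n' }
FIRST(X e) = { 'b', 'n' }
ε ∉ FIRST(X e), so FOLLOW(P) is not added.
PREDICT(P → X e) = { 'b', 'n' }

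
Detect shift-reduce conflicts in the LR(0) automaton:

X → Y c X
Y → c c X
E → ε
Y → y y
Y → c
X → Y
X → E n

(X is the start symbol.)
Augment with X' → X and build the canonical LR(0) collection (I0 = CLOSURE({[X' → . X]}), then GOTO on every symbol after a dot until no new states appear). It has 12 states:
  I0: { [E → .], [X → . E n], [X → . Y c X], [X → . Y], [X' → . X], [Y → . c c X], [Y → . c], [Y → . y y] }  — shift, reduce
  I1: { [X → E . n] }  — shift
  I2: { [X' → X .] }  — accept
  I3: { [X → Y . c X], [X → Y .] }  — shift, reduce
  I4: { [Y → c . c X], [Y → c .] }  — shift, reduce
  I5: { [Y → y . y] }  — shift
  I6: { [Y → y y .] }  — reduce
  I7: { [E → .], [X → . E n], [X → . Y c X], [X → . Y], [Y → . c c X], [Y → . c], [Y → . y y], [Y → c c . X] }  — shift, reduce
  I8: { [Y → c c X .] }  — reduce
  I9: { [E → .], [X → . E n], [X → . Y c X], [X → . Y], [X → Y c . X], [Y → . c c X], [Y → . c], [Y → . y y] }  — shift, reduce
  I10: { [X → Y c X .] }  — reduce
  I11: { [X → E n .] }  — reduce

I0 contains reduce item [E → .] and shift items [Y → . c], [Y → . c c X], [Y → . y y] — shift-reduce conflict.
I3 contains reduce item [X → Y .] and shift item [X → Y . c X] — shift-reduce conflict.
I4 contains reduce item [Y → c .] and shift item [Y → c . c X] — shift-reduce conflict.
I7 contains reduce item [E → .] and shift items [Y → . c], [Y → . c c X], [Y → . y y] — shift-reduce conflict.
I9 contains reduce item [E → .] and shift items [Y → . c], [Y → . c c X], [Y → . y y] — shift-reduce conflict.

Answer: Yes — I0: [E → .] vs [Y → . c]; I3: [X → Y .] vs [X → Y . c X]; I4: [Y → c .] vs [Y → c . c X]; I7: [E → .] vs [Y → . c]; I9: [E → .] vs [Y → . c]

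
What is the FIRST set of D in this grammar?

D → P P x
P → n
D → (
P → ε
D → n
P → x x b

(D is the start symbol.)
FIRST sets of the other non-terminals involved (by the same procedure, iterated to a fixed point):
  FIRST(P) = { 'n', 'x', ε }

From D → P P x:
  - P is a non-terminal: add FIRST(P) \ {ε} = { 'n', 'x' }
    P is nullable, so continue to the next symbol
  - P is a non-terminal: add FIRST(P) \ {ε} = { 'n', 'x' }
    P is nullable, so continue to the next symbol
  - x is a terminal: add 'x' and stop
From D → (:
  - '(' is a terminal: add '(' and stop
From D → n:
  - n is a terminal: add 'n' and stop

Collecting: FIRST(D) = { '(', 'n', 'x' }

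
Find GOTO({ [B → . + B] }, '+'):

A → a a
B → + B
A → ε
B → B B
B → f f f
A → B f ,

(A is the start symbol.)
GOTO(I, '+') = CLOSURE({ [A → αX.β] : [A → α.Xβ] ∈ I, X = '+' })

Items with dot before '+', with the dot advanced:
  [B → . + B] → [B → + . B]
Closure of the advanced items:
  [B → + . B] has the dot before B: add [B → . + B], [B → . B B], [B → . f f f]

GOTO = { [B → + . B], [B → . + B], [B → . B B], [B → . f f f] }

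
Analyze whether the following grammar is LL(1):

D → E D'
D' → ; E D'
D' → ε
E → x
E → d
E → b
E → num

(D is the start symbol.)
Yes, the grammar is LL(1).

Relevant sets:
  FOLLOW(D') = { $ }

For D':
  PREDICT(D' → ';' E D') = { ';' }
  PREDICT(D' → ε) = { $ }
For E:
  PREDICT(E → x) = { 'x' }
  PREDICT(E → d) = { 'd' }
  PREDICT(E → b) = { 'b' }
  PREDICT(E → num) = { 'num' }
D has a single production, so nothing to check there.

All predict sets are disjoint. The grammar IS LL(1).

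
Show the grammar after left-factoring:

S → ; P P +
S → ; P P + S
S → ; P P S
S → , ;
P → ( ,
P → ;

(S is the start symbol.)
Left-factoring transforms A → αβ₁ | αβ₂ into A → αA' and A' → β₁ | β₂
(α is the longest common prefix among the alternatives). Repeat until
no nonterminal has two alternatives with a common prefix.

Round 1: S has alternatives sharing prefix '; P P'. Introduce S': S → ; P P S'
  Add: S' → +
  Add: S' → + S
  Add: S' → S

Round 2: S' has alternatives sharing prefix '+'. Introduce S'': S' → + S''
  Add: S'' → ε
  Add: S'' → S

No remaining common prefixes — done.

Resulting grammar:
S → ; P P S'
S' → + S''
S'' → ε
S'' → S
S' → S
S → , ;
P → ( ,
P → ;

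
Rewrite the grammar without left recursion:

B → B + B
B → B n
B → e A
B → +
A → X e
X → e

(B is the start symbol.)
B → e A B'
B → + B'
B' → + B B'
B' → n B'
B' → ε
A → X e
X → e

B is directly left-recursive. The standard transformation for
  A → A α₁ | ... | A α_m | β₁ | ... | β_n
is
  A  → β₁ A' | ... | β_n A'
  A' → α₁ A' | ... | α_m A' | ε

B → e A becomes B → e A B'
B → + becomes B → + B'
B → B + B becomes B' → + B B'
B → B n becomes B' → n B'
Add B' → ε

Productions for other non-terminals are unchanged:
  A → X e
  X → e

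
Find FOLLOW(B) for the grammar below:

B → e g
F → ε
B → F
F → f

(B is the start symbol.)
B is the start symbol, so $ ∈ FOLLOW(B).
B does not occur on any right-hand side.

Taking the union: FOLLOW(B) = { $ }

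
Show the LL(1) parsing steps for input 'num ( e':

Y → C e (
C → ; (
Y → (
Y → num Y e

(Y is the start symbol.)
LL(1) parsing maintains a stack (initially the start symbol over $) and the input. At each step: if the stack top is a terminal, match it against the current input token; if it is a non-terminal N, replace it with the RHS of M[N, lookahead] (the unique production whose predict set contains the lookahead).

Stack is shown with the top on the left.

Stack      Input      Action
----------------------------
Y $        num ( e $  output Y → num Y e
num Y e $  num ( e $  match 'num'
Y e $      ( e $      output Y → (
( e $      ( e $      match '('
e $        e $        match 'e'
$          $          accept

The string is accepted.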